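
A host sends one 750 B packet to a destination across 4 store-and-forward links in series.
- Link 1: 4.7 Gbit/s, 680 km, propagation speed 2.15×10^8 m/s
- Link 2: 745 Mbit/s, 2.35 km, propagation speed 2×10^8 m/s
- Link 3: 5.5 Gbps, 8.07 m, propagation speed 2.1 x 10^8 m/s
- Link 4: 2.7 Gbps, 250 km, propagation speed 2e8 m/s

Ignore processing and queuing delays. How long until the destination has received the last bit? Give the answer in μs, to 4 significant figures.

4437 μs

L = 750 × 8 = 6000 bits.
Transmission delays (L/R per hop): 1.2766, 8.05369, 1.09091, 2.22222 μs; sum = 12.6434 μs.
Propagation delays (d/s per hop): 3162.79, 11.75, 0.0384286, 1250 μs; sum = 4424.58 μs.
End-to-end = 4437 μs.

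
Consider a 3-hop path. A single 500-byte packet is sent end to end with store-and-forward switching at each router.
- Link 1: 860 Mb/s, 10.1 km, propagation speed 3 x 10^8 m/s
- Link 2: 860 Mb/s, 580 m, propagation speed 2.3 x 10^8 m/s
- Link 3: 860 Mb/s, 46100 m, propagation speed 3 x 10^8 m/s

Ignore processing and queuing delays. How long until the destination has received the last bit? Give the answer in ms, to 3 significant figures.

0.204 ms

L = 500 × 8 = 4000 bits.
Transmission delay per hop = L/R = 4000/860000000 = 0.00465116 ms; 3 hops → 0.0139535 ms.
Propagation delays (d/s per hop): 0.0336667, 0.00252174, 0.153667 ms; sum = 0.189855 ms.
End-to-end = 0.204 ms.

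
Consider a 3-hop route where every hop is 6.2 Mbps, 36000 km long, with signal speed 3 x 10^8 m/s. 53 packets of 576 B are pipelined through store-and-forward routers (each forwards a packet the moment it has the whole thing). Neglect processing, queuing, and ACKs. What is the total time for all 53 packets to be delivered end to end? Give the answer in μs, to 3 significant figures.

401000 μs

Per-hop transmission t_tx = L/R = 4608/6200000 = 743.226 μs.
Per-hop propagation t_prop = 36000000/300000000 = 120000 μs.
Pipeline fill: first packet needs 3·t_tx to clear all hops; remaining 52 packets each add one t_tx.
Total = (3+53-1)·t_tx + 3·t_prop = 55·743.226 + 3·120000 = 401000 μs.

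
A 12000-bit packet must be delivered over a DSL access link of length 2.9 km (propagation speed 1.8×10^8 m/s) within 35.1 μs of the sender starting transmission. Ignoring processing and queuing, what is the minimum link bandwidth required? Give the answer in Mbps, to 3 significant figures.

Propagation delay = 2900 / 180000000 = 16.1111 μs.
Transmission budget = 35.1 − 16.1111 = 18.9889 μs.
R ≥ L / t_tx = 12000 bits / 1.89889e-05 s = 632 Mbps.

632 Mbps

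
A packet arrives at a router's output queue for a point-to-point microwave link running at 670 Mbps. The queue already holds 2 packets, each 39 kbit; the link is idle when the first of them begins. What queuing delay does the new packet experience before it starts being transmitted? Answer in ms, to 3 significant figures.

0.116 ms

Each queued packet: L/R = 39000/670000000 = 0.058209 ms.
2 queued → 0.116418 ms.
Queuing delay = 0.116 ms.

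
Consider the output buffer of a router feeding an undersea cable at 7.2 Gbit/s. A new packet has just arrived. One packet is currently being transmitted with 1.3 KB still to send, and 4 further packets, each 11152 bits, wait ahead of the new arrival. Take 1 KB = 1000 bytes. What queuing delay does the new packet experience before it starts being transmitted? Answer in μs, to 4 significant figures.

Each queued packet: L/R = 11152/7200000000 = 1.54889 μs.
4 queued → 6.19556 μs.
Plus remaining 10400 bits of current packet: 1.44444 μs.
Queuing delay = 7.640 μs.

7.640 μs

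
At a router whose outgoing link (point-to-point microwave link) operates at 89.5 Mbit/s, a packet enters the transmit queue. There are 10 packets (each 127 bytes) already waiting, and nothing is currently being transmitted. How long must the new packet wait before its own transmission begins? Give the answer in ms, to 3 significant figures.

Each queued packet: L/R = 1016/89500000 = 0.011352 ms.
10 queued → 0.11352 ms.
Queuing delay = 0.114 ms.

0.114 ms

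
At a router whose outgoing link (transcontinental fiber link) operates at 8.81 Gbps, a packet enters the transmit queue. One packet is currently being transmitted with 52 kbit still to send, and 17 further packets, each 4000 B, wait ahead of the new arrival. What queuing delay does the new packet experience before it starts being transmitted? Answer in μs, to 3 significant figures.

67.7 μs

Each queued packet: L/R = 32000/8810000000 = 3.63224 μs.
17 queued → 61.748 μs.
Plus remaining 52000 bits of current packet: 5.90238 μs.
Queuing delay = 67.7 μs.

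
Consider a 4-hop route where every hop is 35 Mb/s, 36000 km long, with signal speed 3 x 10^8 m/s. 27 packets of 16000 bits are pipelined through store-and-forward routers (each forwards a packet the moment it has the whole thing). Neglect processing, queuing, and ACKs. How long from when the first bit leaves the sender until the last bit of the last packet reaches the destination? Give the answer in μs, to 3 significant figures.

494000 μs

Per-hop transmission t_tx = L/R = 16000/35000000 = 457.143 μs.
Per-hop propagation t_prop = 36000000/300000000 = 120000 μs.
Pipeline fill: first packet needs 4·t_tx to clear all hops; remaining 26 packets each add one t_tx.
Total = (4+27-1)·t_tx + 4·t_prop = 30·457.143 + 4·120000 = 494000 μs.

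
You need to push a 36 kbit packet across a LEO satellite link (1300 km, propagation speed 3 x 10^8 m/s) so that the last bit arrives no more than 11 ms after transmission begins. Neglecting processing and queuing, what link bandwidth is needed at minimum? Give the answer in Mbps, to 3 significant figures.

Propagation delay = 1300000 / 300000000 = 4.33333 ms.
Transmission budget = 11 − 4.33333 = 6.66667 ms.
R ≥ L / t_tx = 36000 bits / 0.00666667 s = 5.40 Mbps.

5.40 Mbps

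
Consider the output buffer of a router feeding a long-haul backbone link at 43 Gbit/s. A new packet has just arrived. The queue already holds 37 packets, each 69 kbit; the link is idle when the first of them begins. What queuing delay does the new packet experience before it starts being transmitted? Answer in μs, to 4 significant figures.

59.37 μs

Each queued packet: L/R = 69000/43000000000 = 1.60465 μs.
37 queued → 59.3721 μs.
Queuing delay = 59.37 μs.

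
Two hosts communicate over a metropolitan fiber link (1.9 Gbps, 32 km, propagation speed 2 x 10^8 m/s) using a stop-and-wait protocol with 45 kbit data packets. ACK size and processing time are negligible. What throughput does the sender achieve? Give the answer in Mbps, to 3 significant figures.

t_tx = L/R = 45000/1900000000 = 2.36842e-05 s.
t_prop = 32000/200000000 = 0.00016 s; RTT = 0.00032 s.
Cycle = t_tx + RTT = 0.000343684 s.
Throughput = L / cycle = 45000 / 0.000343684 = 131 Mbps.

131 Mbps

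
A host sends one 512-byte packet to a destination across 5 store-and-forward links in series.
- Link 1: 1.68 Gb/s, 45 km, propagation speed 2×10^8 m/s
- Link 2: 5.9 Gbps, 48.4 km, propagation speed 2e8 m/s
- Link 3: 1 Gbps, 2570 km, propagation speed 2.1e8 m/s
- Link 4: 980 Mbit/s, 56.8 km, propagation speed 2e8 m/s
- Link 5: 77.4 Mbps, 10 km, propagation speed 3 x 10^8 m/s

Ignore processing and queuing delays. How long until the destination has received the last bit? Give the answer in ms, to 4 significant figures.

13.09 ms

L = 512 × 8 = 4096 bits.
Transmission delays (L/R per hop): 0.0024381, 0.000694237, 0.004096, 0.00417959, 0.0529199 ms; sum = 0.0643278 ms.
Propagation delays (d/s per hop): 0.225, 0.242, 12.2381, 0.284, 0.0333333 ms; sum = 13.0224 ms.
End-to-end = 13.09 ms.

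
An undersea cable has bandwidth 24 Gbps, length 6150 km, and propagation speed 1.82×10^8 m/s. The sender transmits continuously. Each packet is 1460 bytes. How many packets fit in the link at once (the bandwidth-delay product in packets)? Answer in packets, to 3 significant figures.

69400 packets

Propagation delay = 6150000 / 182000000 = 0.0337912 s.
BDP = R × t_prop = 24000000000 × 0.0337912 = 810989000 bits.
In packets of 11680 bits: 69400 packets.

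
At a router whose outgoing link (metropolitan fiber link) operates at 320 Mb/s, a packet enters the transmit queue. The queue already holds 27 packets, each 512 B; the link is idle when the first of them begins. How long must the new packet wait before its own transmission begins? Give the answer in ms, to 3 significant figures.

Each queued packet: L/R = 4096/320000000 = 0.0128 ms.
27 queued → 0.3456 ms.
Queuing delay = 0.346 ms.

0.346 ms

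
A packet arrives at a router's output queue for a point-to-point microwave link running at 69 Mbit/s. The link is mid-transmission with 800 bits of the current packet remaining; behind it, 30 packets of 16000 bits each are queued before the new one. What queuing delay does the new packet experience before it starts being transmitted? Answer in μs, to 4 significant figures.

6968 μs

Each queued packet: L/R = 16000/69000000 = 231.884 μs.
30 queued → 6956.52 μs.
Plus remaining 800 bits of current packet: 11.5942 μs.
Queuing delay = 6968 μs.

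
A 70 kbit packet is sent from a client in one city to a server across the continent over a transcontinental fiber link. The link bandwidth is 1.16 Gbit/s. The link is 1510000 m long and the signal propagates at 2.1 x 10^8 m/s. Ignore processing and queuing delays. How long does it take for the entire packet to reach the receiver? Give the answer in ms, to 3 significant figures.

7.25 ms

L = 70000 bits.
Transmission delay = L/R = 70000 / 1160000000 = 0.0603448 ms.
Propagation delay = d/s = 1510000 m / 210000000 m/s = 7.19048 ms.
Total = 7.25 ms.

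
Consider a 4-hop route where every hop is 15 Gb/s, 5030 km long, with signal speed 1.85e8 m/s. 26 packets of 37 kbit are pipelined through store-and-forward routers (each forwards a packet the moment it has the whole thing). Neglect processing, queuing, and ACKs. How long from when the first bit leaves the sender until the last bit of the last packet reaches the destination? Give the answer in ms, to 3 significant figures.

Per-hop transmission t_tx = L/R = 37000/15000000000 = 0.00246667 ms.
Per-hop propagation t_prop = 5030000/185000000 = 27.1892 ms.
Pipeline fill: first packet needs 4·t_tx to clear all hops; remaining 25 packets each add one t_tx.
Total = (4+26-1)·t_tx + 4·t_prop = 29·0.00246667 + 4·27.1892 = 109 ms.

109 ms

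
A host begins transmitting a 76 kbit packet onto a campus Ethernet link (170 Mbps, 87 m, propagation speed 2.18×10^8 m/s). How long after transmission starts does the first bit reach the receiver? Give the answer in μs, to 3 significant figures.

First bit experiences only propagation delay: d/s = 87/2.18e+08 = 0.399 μs.

0.399 μs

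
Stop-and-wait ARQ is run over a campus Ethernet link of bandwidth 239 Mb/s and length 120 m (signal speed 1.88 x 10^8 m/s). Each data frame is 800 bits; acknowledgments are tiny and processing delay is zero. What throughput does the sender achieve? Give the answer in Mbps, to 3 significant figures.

t_tx = L/R = 800/239000000 = 3.34728e-06 s.
t_prop = 120/188000000 = 6.38298e-07 s; RTT = 1.2766e-06 s.
Cycle = t_tx + RTT = 4.62388e-06 s.
Throughput = L / cycle = 800 / 4.62388e-06 = 173 Mbps.

173 Mbps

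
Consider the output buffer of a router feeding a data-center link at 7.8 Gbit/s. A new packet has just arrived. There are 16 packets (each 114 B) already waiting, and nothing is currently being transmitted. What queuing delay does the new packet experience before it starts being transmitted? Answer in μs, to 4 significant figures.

1.871 μs

Each queued packet: L/R = 912/7800000000 = 0.116923 μs.
16 queued → 1.87077 μs.
Queuing delay = 1.871 μs.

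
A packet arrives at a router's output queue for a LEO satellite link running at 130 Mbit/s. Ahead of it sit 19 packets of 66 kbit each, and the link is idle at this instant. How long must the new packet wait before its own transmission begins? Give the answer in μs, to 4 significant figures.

9646 μs

Each queued packet: L/R = 66000/130000000 = 507.692 μs.
19 queued → 9646.15 μs.
Queuing delay = 9646 μs.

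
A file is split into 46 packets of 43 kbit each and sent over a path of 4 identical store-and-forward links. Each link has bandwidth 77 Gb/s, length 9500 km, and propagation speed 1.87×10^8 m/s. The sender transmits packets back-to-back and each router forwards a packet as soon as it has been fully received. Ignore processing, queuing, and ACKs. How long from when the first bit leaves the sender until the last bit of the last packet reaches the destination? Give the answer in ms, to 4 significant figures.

Per-hop transmission t_tx = L/R = 43000/77000000000 = 0.000558442 ms.
Per-hop propagation t_prop = 9500000/187000000 = 50.8021 ms.
Pipeline fill: first packet needs 4·t_tx to clear all hops; remaining 45 packets each add one t_tx.
Total = (4+46-1)·t_tx + 4·t_prop = 49·0.000558442 + 4·50.8021 = 203.2 ms.

203.2 ms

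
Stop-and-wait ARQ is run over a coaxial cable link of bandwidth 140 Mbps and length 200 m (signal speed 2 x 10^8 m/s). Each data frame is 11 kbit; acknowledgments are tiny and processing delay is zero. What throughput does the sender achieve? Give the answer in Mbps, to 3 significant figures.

137 Mbps

t_tx = L/R = 11000/140000000 = 7.85714e-05 s.
t_prop = 200/200000000 = 1e-06 s; RTT = 2e-06 s.
Cycle = t_tx + RTT = 8.05714e-05 s.
Throughput = L / cycle = 11000 / 8.05714e-05 = 137 Mbps.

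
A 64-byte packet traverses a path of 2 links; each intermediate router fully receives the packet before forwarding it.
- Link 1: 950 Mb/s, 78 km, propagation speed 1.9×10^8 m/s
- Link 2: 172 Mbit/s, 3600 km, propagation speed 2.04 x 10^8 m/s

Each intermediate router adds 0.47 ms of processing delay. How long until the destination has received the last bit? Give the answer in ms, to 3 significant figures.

18.5 ms

L = 64 × 8 = 512 bits.
Transmission delays (L/R per hop): 0.000538947, 0.00297674 ms; sum = 0.00351569 ms.
Propagation delays (d/s per hop): 0.410526, 17.6471 ms; sum = 18.0576 ms.
Processing at 1 router(s): 1 × 0.47 ms = 0.47 ms.
End-to-end = 18.5 ms.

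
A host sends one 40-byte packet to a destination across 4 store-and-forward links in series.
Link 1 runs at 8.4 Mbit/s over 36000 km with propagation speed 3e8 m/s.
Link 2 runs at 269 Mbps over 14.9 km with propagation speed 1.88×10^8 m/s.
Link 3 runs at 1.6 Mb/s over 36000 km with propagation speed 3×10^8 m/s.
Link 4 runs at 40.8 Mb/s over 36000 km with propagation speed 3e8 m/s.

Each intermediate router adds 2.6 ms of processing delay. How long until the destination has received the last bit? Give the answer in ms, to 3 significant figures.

368 ms

L = 40 × 8 = 320 bits.
Transmission delays (L/R per hop): 0.0380952, 0.00118959, 0.2, 0.00784314 ms; sum = 0.247128 ms.
Propagation delays (d/s per hop): 120, 0.0792553, 120, 120 ms; sum = 360.079 ms.
Processing at 3 router(s): 3 × 2.6 ms = 7.8 ms.
End-to-end = 368 ms.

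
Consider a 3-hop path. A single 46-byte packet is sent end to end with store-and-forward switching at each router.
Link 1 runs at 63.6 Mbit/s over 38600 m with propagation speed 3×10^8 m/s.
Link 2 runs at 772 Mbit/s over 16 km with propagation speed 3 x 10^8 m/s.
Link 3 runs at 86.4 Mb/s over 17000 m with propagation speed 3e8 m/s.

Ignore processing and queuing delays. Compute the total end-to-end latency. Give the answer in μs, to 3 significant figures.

L = 46 × 8 = 368 bits.
Transmission delays (L/R per hop): 5.78616, 0.476684, 4.25926 μs; sum = 10.5221 μs.
Propagation delays (d/s per hop): 128.667, 53.3333, 56.6667 μs; sum = 238.667 μs.
End-to-end = 249 μs.

249 μs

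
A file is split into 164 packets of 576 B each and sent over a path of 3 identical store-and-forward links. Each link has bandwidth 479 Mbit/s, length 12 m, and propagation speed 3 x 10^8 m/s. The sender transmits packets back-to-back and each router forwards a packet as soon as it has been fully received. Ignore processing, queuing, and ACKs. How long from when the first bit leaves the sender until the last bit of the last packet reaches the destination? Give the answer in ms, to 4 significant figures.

Per-hop transmission t_tx = L/R = 4608/479000000 = 0.00962004 ms.
Per-hop propagation t_prop = 12/300000000 = 4e-05 ms.
Pipeline fill: first packet needs 3·t_tx to clear all hops; remaining 163 packets each add one t_tx.
Total = (3+164-1)·t_tx + 3·t_prop = 166·0.00962004 + 3·4e-05 = 1.597 ms.

1.597 ms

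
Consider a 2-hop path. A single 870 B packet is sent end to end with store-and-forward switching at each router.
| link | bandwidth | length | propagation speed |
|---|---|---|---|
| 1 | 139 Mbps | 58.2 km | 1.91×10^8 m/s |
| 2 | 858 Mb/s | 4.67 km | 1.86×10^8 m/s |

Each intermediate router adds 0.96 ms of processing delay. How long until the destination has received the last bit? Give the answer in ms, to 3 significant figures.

1.35 ms

L = 870 × 8 = 6960 bits.
Transmission delays (L/R per hop): 0.0500719, 0.00811189 ms; sum = 0.0581838 ms.
Propagation delays (d/s per hop): 0.304712, 0.0251075 ms; sum = 0.32982 ms.
Processing at 1 router(s): 1 × 0.96 ms = 0.96 ms.
End-to-end = 1.35 ms.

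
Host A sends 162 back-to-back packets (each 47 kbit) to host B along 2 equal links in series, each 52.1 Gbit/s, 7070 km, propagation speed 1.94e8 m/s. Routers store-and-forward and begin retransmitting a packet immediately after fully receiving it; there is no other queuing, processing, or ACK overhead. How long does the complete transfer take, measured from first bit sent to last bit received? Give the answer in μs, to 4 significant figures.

Per-hop transmission t_tx = L/R = 47000/52100000000 = 0.902111 μs.
Per-hop propagation t_prop = 7070000/194000000 = 36443.3 μs.
Pipeline fill: first packet needs 2·t_tx to clear all hops; remaining 161 packets each add one t_tx.
Total = (2+162-1)·t_tx + 2·t_prop = 163·0.902111 + 2·36443.3 = 73030 μs.

73030 μs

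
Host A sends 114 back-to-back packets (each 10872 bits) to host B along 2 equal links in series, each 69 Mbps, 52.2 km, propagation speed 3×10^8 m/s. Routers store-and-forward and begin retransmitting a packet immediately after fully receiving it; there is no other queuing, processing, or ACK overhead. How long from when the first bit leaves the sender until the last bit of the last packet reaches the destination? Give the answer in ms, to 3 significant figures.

Per-hop transmission t_tx = L/R = 10872/69000000 = 0.157565 ms.
Per-hop propagation t_prop = 52200/300000000 = 0.174 ms.
Pipeline fill: first packet needs 2·t_tx to clear all hops; remaining 113 packets each add one t_tx.
Total = (2+114-1)·t_tx + 2·t_prop = 115·0.157565 + 2·0.174 = 18.5 ms.

18.5 ms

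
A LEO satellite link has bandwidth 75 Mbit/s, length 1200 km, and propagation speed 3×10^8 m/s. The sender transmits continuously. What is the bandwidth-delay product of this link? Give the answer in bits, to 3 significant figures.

300000 bits

Propagation delay = 1200000 / 300000000 = 0.004 s.
BDP = R × t_prop = 75000000 × 0.004 = 300000 bits.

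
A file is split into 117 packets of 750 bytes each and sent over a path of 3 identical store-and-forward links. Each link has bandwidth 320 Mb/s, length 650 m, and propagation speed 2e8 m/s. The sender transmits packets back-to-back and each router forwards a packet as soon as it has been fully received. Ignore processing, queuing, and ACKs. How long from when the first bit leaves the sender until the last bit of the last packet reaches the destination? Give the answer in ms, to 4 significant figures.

Per-hop transmission t_tx = L/R = 6000/320000000 = 0.01875 ms.
Per-hop propagation t_prop = 650/200000000 = 0.00325 ms.
Pipeline fill: first packet needs 3·t_tx to clear all hops; remaining 116 packets each add one t_tx.
Total = (3+117-1)·t_tx + 3·t_prop = 119·0.01875 + 3·0.00325 = 2.241 ms.

2.241 ms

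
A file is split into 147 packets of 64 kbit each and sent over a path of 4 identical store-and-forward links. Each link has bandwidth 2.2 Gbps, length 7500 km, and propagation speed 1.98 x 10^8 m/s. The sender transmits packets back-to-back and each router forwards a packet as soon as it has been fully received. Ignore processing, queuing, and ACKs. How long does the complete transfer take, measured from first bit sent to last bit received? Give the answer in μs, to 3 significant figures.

156000 μs

Per-hop transmission t_tx = L/R = 64000/2200000000 = 29.0909 μs.
Per-hop propagation t_prop = 7500000/198000000 = 37878.8 μs.
Pipeline fill: first packet needs 4·t_tx to clear all hops; remaining 146 packets each add one t_tx.
Total = (4+147-1)·t_tx + 4·t_prop = 150·29.0909 + 4·37878.8 = 156000 μs.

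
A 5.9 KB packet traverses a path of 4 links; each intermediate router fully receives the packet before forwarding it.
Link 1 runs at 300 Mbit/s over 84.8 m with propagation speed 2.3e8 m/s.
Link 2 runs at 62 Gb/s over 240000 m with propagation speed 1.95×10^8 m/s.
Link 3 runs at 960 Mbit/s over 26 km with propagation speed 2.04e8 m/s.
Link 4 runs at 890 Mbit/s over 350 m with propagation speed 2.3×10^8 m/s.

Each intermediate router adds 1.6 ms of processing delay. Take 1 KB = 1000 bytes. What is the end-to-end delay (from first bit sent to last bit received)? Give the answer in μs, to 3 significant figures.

6420 μs

L = 47200 bits.
Transmission delays (L/R per hop): 157.333, 0.76129, 49.1667, 53.0337 μs; sum = 260.295 μs.
Propagation delays (d/s per hop): 0.368696, 1230.77, 127.451, 1.52174 μs; sum = 1360.11 μs.
Processing at 3 router(s): 3 × 1.6 ms = 4800 μs.
End-to-end = 6420 μs.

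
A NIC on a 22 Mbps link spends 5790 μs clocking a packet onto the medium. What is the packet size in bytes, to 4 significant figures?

L = R × t_tx = 22000000 b/s × 0.00579 s = 127380 bits.
In bytes: 127380 / 8 = 15920 bytes.

15920 bytes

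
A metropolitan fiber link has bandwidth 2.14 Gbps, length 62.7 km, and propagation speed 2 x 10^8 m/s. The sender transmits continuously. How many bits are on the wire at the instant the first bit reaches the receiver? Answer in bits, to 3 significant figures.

671000 bits

Propagation delay = 62700 / 200000000 = 0.0003135 s.
BDP = R × t_prop = 2.14e+09 × 0.0003135 = 670890 bits.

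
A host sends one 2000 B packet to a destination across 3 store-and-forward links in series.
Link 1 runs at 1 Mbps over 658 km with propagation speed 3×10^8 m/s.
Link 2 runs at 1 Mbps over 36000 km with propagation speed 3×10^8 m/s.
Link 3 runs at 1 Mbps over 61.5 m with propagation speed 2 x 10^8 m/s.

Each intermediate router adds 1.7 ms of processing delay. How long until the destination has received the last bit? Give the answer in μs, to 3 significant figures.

L = 2000 × 8 = 16000 bits.
Transmission delay per hop = L/R = 16000/1000000 = 16000 μs; 3 hops → 48000 μs.
Propagation delays (d/s per hop): 2193.33, 120000, 0.3075 μs; sum = 122194 μs.
Processing at 2 router(s): 2 × 1.7 ms = 3400 μs.
End-to-end = 174000 μs.

174000 μs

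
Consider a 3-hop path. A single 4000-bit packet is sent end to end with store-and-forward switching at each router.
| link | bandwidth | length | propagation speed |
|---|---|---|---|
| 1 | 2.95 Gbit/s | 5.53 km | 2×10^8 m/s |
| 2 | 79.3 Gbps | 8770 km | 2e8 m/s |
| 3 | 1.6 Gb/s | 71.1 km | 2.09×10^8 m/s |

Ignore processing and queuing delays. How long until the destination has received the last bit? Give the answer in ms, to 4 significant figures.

44.22 ms

Transmission delays (L/R per hop): 0.00135593, 5.04414e-05, 0.0025 ms; sum = 0.00390637 ms.
Propagation delays (d/s per hop): 0.02765, 43.85, 0.340191 ms; sum = 44.2178 ms.
End-to-end = 44.22 ms.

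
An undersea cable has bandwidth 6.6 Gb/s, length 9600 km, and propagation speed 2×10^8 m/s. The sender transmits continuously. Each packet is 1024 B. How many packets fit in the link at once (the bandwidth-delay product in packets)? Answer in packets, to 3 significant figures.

Propagation delay = 9600000 / 200000000 = 0.048 s.
BDP = R × t_prop = 6600000000 × 0.048 = 316800000 bits.
In packets of 8192 bits: 38700 packets.

38700 packets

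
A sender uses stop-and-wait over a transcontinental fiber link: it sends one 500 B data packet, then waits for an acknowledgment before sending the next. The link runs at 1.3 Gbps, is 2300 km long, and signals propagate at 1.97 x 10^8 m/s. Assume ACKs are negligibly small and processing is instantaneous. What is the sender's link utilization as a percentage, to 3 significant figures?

t_tx = L/R = 4000/1300000000 = 3.07692e-06 s.
t_prop = 2300000/197000000 = 0.0116751 s; RTT = 0.0233503 s.
Cycle = t_tx + RTT = 0.0233533 s.
Utilization = t_tx / cycle = 3.07692e-06/0.0233533 = 0.0132 %.

0.0132 %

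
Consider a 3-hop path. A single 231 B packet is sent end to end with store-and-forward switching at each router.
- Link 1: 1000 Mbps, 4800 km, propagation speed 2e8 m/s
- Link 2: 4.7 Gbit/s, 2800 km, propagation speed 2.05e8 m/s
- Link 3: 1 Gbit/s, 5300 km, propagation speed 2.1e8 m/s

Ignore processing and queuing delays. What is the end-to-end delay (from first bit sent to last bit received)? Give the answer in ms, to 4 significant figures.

L = 231 × 8 = 1848 bits.
Transmission delays (L/R per hop): 0.001848, 0.000393191, 0.001848 ms; sum = 0.00408919 ms.
Propagation delays (d/s per hop): 24, 13.6585, 25.2381 ms; sum = 62.8966 ms.
End-to-end = 62.90 ms.

62.90 ms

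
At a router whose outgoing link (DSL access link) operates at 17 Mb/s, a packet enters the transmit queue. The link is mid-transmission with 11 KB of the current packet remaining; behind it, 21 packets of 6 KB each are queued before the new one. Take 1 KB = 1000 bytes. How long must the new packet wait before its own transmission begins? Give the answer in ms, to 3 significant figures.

Each queued packet: L/R = 48000/17000000 = 2.82353 ms.
21 queued → 59.2941 ms.
Plus remaining 88000 bits of current packet: 5.17647 ms.
Queuing delay = 64.5 ms.

64.5 ms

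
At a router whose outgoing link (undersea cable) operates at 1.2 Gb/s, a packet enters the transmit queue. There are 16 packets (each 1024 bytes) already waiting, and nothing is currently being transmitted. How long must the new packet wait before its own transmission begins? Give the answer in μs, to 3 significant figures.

Each queued packet: L/R = 8192/1200000000 = 6.82667 μs.
16 queued → 109.227 μs.
Queuing delay = 109 μs.

109 μs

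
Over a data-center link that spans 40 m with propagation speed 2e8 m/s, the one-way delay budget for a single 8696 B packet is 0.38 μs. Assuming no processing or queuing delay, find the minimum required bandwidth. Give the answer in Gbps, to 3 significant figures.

386 Gbps

L = 69568 bits.
Propagation delay = 40 / 200000000 = 0.2 μs.
Transmission budget = 0.38 − 0.2 = 0.18 μs.
R ≥ L / t_tx = 69568 bits / 1.8e-07 s = 386 Gbps.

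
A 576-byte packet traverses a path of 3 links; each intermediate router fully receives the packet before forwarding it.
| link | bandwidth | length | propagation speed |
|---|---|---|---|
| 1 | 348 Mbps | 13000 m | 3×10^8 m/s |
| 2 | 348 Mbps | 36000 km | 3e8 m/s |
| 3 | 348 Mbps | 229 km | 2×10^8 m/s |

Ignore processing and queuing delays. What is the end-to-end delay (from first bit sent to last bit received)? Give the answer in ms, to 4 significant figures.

121.2 ms

L = 576 × 8 = 4608 bits.
Transmission delay per hop = L/R = 4608/348000000 = 0.0132414 ms; 3 hops → 0.0397241 ms.
Propagation delays (d/s per hop): 0.0433333, 120, 1.145 ms; sum = 121.188 ms.
End-to-end = 121.2 ms.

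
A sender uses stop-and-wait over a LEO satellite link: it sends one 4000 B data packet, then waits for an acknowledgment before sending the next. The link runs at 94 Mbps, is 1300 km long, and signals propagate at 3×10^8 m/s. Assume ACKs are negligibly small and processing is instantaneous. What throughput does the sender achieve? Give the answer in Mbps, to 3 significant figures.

t_tx = L/R = 32000/94000000 = 0.000340426 s.
t_prop = 1300000/300000000 = 0.00433333 s; RTT = 0.00866667 s.
Cycle = t_tx + RTT = 0.00900709 s.
Throughput = L / cycle = 32000 / 0.00900709 = 3.55 Mbps.

3.55 Mbps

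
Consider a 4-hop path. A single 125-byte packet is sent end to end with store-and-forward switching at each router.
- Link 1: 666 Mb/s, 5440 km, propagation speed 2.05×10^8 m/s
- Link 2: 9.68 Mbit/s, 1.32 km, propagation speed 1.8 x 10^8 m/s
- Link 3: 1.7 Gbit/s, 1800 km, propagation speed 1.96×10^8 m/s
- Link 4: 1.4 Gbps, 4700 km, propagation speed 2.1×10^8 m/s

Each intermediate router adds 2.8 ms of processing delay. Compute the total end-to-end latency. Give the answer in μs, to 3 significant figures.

L = 125 × 8 = 1000 bits.
Transmission delays (L/R per hop): 1.5015, 103.306, 0.588235, 0.714286 μs; sum = 106.11 μs.
Propagation delays (d/s per hop): 26536.6, 7.33333, 9183.67, 22381 μs; sum = 58108.5 μs.
Processing at 3 router(s): 3 × 2.8 ms = 8400 μs.
End-to-end = 66600 μs.

66600 μs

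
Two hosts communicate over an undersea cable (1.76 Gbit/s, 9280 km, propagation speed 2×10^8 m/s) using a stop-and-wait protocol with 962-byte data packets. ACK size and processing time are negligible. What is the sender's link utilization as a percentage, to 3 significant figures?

0.00471 %

t_tx = L/R = 7696/1760000000 = 4.37273e-06 s.
t_prop = 9280000/200000000 = 0.0464 s; RTT = 0.0928 s.
Cycle = t_tx + RTT = 0.0928044 s.
Utilization = t_tx / cycle = 4.37273e-06/0.0928044 = 0.00471 %.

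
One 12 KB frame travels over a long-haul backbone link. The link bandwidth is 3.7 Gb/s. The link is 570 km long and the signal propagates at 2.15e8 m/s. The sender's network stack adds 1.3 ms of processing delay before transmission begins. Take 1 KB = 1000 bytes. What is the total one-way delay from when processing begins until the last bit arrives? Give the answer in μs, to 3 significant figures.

3980 μs

L = 96000 bits.
Transmission delay = L/R = 96000 / 3700000000 = 25.9459 μs.
Propagation delay = d/s = 570000 m / 215000000 m/s = 2651.16 μs.
Plus processing delay 1.3 ms = 1300 μs.
Total = 3980 μs.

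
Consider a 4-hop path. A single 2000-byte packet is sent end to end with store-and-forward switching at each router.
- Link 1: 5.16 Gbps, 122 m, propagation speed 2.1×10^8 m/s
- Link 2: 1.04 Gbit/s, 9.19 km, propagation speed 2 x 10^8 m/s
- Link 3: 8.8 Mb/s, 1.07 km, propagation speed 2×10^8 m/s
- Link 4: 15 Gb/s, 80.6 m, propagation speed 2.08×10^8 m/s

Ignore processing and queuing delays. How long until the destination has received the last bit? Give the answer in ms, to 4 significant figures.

1.890 ms

L = 2000 × 8 = 16000 bits.
Transmission delays (L/R per hop): 0.00310078, 0.0153846, 1.81818, 0.00106667 ms; sum = 1.83773 ms.
Propagation delays (d/s per hop): 0.000580952, 0.04595, 0.00535, 0.0003875 ms; sum = 0.0522685 ms.
End-to-end = 1.890 ms.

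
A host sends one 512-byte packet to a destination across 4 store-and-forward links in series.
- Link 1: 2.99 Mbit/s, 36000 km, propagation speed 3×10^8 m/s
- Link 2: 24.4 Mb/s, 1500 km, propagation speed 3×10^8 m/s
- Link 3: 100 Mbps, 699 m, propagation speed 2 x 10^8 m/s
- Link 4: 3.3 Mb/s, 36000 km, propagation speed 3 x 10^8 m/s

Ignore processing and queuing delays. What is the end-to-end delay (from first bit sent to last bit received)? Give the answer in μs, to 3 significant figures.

248000 μs

L = 512 × 8 = 4096 bits.
Transmission delays (L/R per hop): 1369.9, 167.869, 40.96, 1241.21 μs; sum = 2819.94 μs.
Propagation delays (d/s per hop): 120000, 5000, 3.495, 120000 μs; sum = 245003 μs.
End-to-end = 248000 μs.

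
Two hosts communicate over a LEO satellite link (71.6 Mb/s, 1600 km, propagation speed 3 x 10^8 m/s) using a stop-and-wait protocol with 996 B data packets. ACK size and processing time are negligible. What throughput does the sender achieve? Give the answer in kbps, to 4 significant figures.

t_tx = L/R = 7968/71600000 = 0.000111285 s.
t_prop = 1600000/300000000 = 0.00533333 s; RTT = 0.0106667 s.
Cycle = t_tx + RTT = 0.010778 s.
Throughput = L / cycle = 7968 / 0.010778 = 739.3 kbps.

739.3 kbps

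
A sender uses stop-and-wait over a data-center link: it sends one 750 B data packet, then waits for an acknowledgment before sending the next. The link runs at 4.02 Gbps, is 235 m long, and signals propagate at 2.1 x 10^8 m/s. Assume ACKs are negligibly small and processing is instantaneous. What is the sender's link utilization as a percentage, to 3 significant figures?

40.0 %

t_tx = L/R = 6000/4.02e+09 = 1.49254e-06 s.
t_prop = 235/210000000 = 1.11905e-06 s; RTT = 2.2381e-06 s.
Cycle = t_tx + RTT = 3.73063e-06 s.
Utilization = t_tx / cycle = 1.49254e-06/3.73063e-06 = 40.0 %.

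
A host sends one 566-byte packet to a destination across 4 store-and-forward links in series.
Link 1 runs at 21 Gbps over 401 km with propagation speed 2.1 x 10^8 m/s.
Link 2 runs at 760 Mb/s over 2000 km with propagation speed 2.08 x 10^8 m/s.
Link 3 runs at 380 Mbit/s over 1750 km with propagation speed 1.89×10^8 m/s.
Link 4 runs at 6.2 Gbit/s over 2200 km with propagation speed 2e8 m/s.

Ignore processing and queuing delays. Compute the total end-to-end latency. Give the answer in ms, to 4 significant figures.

L = 566 × 8 = 4528 bits.
Transmission delays (L/R per hop): 0.000215619, 0.00595789, 0.0119158, 0.000730323 ms; sum = 0.0188196 ms.
Propagation delays (d/s per hop): 1.90952, 9.61538, 9.25926, 11 ms; sum = 31.7842 ms.
End-to-end = 31.80 ms.

31.80 ms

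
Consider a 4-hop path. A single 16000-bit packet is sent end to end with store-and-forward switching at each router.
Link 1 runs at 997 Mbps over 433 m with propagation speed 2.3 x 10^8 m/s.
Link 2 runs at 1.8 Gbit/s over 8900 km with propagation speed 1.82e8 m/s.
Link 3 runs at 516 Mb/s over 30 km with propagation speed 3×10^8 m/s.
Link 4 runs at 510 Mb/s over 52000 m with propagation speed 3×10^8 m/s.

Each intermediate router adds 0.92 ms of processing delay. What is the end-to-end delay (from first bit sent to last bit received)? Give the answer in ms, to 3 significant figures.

52.0 ms

Transmission delays (L/R per hop): 0.0160481, 0.00888889, 0.0310078, 0.0313725 ms; sum = 0.0873173 ms.
Propagation delays (d/s per hop): 0.00188261, 48.9011, 0.1, 0.173333 ms; sum = 49.1763 ms.
Processing at 3 router(s): 3 × 0.92 ms = 2.76 ms.
End-to-end = 52.0 ms.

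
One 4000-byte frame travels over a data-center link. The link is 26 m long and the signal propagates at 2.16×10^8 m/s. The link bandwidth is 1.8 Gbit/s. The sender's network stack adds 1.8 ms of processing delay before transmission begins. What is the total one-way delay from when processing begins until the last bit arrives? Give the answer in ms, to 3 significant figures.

L = 4000 × 8 = 32000 bits.
Transmission delay = L/R = 32000 / 1800000000 = 0.0177778 ms.
Propagation delay = d/s = 26 m / 216000000 m/s = 0.00012037 ms.
Plus processing delay 1.8 ms = 1.8 ms.
Total = 1.82 ms.

1.82 ms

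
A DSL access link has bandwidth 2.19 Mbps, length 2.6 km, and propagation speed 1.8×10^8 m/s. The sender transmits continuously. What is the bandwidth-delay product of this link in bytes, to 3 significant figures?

3.95 bytes

Propagation delay = 2600 / 180000000 = 1.44444e-05 s.
BDP = R × t_prop = 2190000 × 1.44444e-05 = 31.6333 bits.
In bytes: 31.6333/8 = 3.95 bytes.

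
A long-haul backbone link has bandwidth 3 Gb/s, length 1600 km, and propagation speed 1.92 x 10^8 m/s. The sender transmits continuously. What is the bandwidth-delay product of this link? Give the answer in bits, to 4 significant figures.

Propagation delay = 1600000 / 192000000 = 0.00833333 s.
BDP = R × t_prop = 3000000000 × 0.00833333 = 25000000 bits.

25000000 bits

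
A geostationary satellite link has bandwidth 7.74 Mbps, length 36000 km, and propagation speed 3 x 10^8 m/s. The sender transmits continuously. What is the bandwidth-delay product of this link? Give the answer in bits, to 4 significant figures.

928800 bits

Propagation delay = 36000000 / 300000000 = 0.12 s.
BDP = R × t_prop = 7740000 × 0.12 = 928800 bits.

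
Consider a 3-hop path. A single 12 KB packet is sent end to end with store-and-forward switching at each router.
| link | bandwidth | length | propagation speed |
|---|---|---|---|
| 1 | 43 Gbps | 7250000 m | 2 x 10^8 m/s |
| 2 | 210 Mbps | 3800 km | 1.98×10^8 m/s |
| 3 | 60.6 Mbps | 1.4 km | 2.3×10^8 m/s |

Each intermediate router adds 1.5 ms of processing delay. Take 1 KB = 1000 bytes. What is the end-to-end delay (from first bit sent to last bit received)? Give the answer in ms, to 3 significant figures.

L = 96000 bits.
Transmission delays (L/R per hop): 0.00223256, 0.457143, 1.58416 ms; sum = 2.04353 ms.
Propagation delays (d/s per hop): 36.25, 19.1919, 0.00608696 ms; sum = 55.448 ms.
Processing at 2 router(s): 2 × 1.5 ms = 3 ms.
End-to-end = 60.5 ms.

60.5 ms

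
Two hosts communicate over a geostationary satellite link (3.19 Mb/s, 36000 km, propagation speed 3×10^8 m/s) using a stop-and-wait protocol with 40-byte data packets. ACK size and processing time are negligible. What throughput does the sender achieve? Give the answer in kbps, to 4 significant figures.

t_tx = L/R = 320/3190000 = 0.000100313 s.
t_prop = 36000000/300000000 = 0.12 s; RTT = 0.24 s.
Cycle = t_tx + RTT = 0.2401 s.
Throughput = L / cycle = 320 / 0.2401 = 1.333 kbps.

1.333 kbps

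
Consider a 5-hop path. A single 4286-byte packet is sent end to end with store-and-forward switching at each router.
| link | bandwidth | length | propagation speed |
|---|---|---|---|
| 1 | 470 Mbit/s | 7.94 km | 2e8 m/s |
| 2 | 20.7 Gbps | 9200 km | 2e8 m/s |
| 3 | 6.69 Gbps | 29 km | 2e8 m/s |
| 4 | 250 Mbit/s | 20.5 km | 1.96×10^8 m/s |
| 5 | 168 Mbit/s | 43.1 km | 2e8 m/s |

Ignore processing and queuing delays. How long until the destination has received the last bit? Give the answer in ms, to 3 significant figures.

L = 4286 × 8 = 34288 bits.
Transmission delays (L/R per hop): 0.0729532, 0.00165643, 0.00512526, 0.137152, 0.204095 ms; sum = 0.420982 ms.
Propagation delays (d/s per hop): 0.0397, 46, 0.145, 0.104592, 0.2155 ms; sum = 46.5048 ms.
End-to-end = 46.9 ms.

46.9 ms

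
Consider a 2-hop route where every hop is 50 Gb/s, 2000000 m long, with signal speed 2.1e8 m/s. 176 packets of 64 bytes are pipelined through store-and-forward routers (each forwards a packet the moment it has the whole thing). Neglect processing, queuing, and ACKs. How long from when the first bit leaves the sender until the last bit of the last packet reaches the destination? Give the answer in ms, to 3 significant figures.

19.0 ms

Per-hop transmission t_tx = L/R = 512/50000000000 = 1.024e-05 ms.
Per-hop propagation t_prop = 2000000/210000000 = 9.52381 ms.
Pipeline fill: first packet needs 2·t_tx to clear all hops; remaining 175 packets each add one t_tx.
Total = (2+176-1)·t_tx + 2·t_prop = 177·1.024e-05 + 2·9.52381 = 19.0 ms.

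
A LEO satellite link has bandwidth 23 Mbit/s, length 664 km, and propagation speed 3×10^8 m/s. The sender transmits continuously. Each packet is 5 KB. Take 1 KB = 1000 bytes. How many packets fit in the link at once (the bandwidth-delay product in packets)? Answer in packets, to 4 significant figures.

Propagation delay = 664000 / 300000000 = 0.00221333 s.
BDP = R × t_prop = 23000000 × 0.00221333 = 50906.7 bits.
In packets of 40000 bits: 1.273 packets.

1.273 packets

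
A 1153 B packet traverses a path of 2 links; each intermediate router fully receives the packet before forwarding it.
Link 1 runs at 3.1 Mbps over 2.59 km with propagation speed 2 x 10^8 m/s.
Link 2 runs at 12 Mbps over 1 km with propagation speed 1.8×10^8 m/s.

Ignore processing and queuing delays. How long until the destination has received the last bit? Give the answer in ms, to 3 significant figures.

L = 1153 × 8 = 9224 bits.
Transmission delays (L/R per hop): 2.97548, 0.768667 ms; sum = 3.74415 ms.
Propagation delays (d/s per hop): 0.01295, 0.00555556 ms; sum = 0.0185056 ms.
End-to-end = 3.76 ms.

3.76 ms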